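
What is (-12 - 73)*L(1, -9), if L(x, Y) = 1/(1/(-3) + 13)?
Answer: -255/38 ≈ -6.7105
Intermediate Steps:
L(x, Y) = 3/38 (L(x, Y) = 1/(-⅓ + 13) = 1/(38/3) = 3/38)
(-12 - 73)*L(1, -9) = (-12 - 73)*(3/38) = -85*3/38 = -255/38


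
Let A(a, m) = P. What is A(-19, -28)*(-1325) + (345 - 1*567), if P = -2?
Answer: 2428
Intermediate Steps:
A(a, m) = -2
A(-19, -28)*(-1325) + (345 - 1*567) = -2*(-1325) + (345 - 1*567) = 2650 + (345 - 567) = 2650 - 222 = 2428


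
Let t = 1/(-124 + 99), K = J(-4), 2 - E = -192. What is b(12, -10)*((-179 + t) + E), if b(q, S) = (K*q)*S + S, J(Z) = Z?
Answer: 35156/5 ≈ 7031.2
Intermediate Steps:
E = 194 (E = 2 - 1*(-192) = 2 + 192 = 194)
K = -4
t = -1/25 (t = 1/(-25) = -1/25 ≈ -0.040000)
b(q, S) = S - 4*S*q (b(q, S) = (-4*q)*S + S = -4*S*q + S = S - 4*S*q)
b(12, -10)*((-179 + t) + E) = (-10*(1 - 4*12))*((-179 - 1/25) + 194) = (-10*(1 - 48))*(-4476/25 + 194) = -10*(-47)*(374/25) = 470*(374/25) = 35156/5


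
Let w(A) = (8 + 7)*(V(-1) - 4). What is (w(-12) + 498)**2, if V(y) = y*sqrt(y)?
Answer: 191619 - 13140*I ≈ 1.9162e+5 - 13140.0*I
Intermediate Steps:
V(y) = y**(3/2)
w(A) = -60 - 15*I (w(A) = (8 + 7)*((-1)**(3/2) - 4) = 15*(-I - 4) = 15*(-4 - I) = -60 - 15*I)
(w(-12) + 498)**2 = ((-60 - 15*I) + 498)**2 = (438 - 15*I)**2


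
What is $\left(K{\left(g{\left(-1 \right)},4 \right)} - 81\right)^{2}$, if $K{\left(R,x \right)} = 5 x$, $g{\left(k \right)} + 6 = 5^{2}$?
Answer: $3721$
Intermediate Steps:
$g{\left(k \right)} = 19$ ($g{\left(k \right)} = -6 + 5^{2} = -6 + 25 = 19$)
$\left(K{\left(g{\left(-1 \right)},4 \right)} - 81\right)^{2} = \left(5 \cdot 4 - 81\right)^{2} = \left(20 - 81\right)^{2} = \left(-61\right)^{2} = 3721$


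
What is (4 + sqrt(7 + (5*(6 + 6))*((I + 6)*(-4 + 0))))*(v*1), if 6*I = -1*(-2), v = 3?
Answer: 12 + 3*I*sqrt(1513) ≈ 12.0 + 116.69*I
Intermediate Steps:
I = 1/3 (I = (-1*(-2))/6 = (1/6)*2 = 1/3 ≈ 0.33333)
(4 + sqrt(7 + (5*(6 + 6))*((I + 6)*(-4 + 0))))*(v*1) = (4 + sqrt(7 + (5*(6 + 6))*((1/3 + 6)*(-4 + 0))))*(3*1) = (4 + sqrt(7 + (5*12)*((19/3)*(-4))))*3 = (4 + sqrt(7 + 60*(-76/3)))*3 = (4 + sqrt(7 - 1520))*3 = (4 + sqrt(-1513))*3 = (4 + I*sqrt(1513))*3 = 12 + 3*I*sqrt(1513)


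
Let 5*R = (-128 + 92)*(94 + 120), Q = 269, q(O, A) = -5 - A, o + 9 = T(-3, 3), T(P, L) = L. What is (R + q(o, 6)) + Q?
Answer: -6414/5 ≈ -1282.8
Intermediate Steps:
o = -6 (o = -9 + 3 = -6)
R = -7704/5 (R = ((-128 + 92)*(94 + 120))/5 = (-36*214)/5 = (1/5)*(-7704) = -7704/5 ≈ -1540.8)
(R + q(o, 6)) + Q = (-7704/5 + (-5 - 1*6)) + 269 = (-7704/5 + (-5 - 6)) + 269 = (-7704/5 - 11) + 269 = -7759/5 + 269 = -6414/5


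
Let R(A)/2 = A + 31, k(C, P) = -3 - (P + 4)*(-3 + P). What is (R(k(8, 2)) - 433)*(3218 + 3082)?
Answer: -2299500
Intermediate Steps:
k(C, P) = -3 - (-3 + P)*(4 + P) (k(C, P) = -3 - (4 + P)*(-3 + P) = -3 - (-3 + P)*(4 + P))
R(A) = 62 + 2*A (R(A) = 2*(A + 31) = 2*(31 + A) = 62 + 2*A)
(R(k(8, 2)) - 433)*(3218 + 3082) = ((62 + 2*(9 - 1*2 - 1*2**2)) - 433)*(3218 + 3082) = ((62 + 2*(9 - 2 - 1*4)) - 433)*6300 = ((62 + 2*(9 - 2 - 4)) - 433)*6300 = ((62 + 2*3) - 433)*6300 = ((62 + 6) - 433)*6300 = (68 - 433)*6300 = -365*6300 = -2299500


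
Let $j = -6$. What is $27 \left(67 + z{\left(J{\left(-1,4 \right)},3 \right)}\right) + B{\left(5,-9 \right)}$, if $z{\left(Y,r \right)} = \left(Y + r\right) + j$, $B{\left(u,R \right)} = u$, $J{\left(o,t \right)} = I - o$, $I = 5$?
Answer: $1895$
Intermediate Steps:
$J{\left(o,t \right)} = 5 - o$
$z{\left(Y,r \right)} = -6 + Y + r$ ($z{\left(Y,r \right)} = \left(Y + r\right) - 6 = -6 + Y + r$)
$27 \left(67 + z{\left(J{\left(-1,4 \right)},3 \right)}\right) + B{\left(5,-9 \right)} = 27 \left(67 + \left(-6 + \left(5 - -1\right) + 3\right)\right) + 5 = 27 \left(67 + \left(-6 + \left(5 + 1\right) + 3\right)\right) + 5 = 27 \left(67 + \left(-6 + 6 + 3\right)\right) + 5 = 27 \left(67 + 3\right) + 5 = 27 \cdot 70 + 5 = 1890 + 5 = 1895$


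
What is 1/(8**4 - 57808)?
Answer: -1/53712 ≈ -1.8618e-5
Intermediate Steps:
1/(8**4 - 57808) = 1/(4096 - 57808) = 1/(-53712) = -1/53712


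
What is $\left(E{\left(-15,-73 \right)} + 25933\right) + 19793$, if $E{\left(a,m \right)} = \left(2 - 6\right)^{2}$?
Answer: $45742$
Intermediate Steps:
$E{\left(a,m \right)} = 16$ ($E{\left(a,m \right)} = \left(-4\right)^{2} = 16$)
$\left(E{\left(-15,-73 \right)} + 25933\right) + 19793 = \left(16 + 25933\right) + 19793 = 25949 + 19793 = 45742$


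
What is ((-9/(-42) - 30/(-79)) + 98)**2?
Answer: 11890812025/1223236 ≈ 9720.8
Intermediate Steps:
((-9/(-42) - 30/(-79)) + 98)**2 = ((-9*(-1/42) - 30*(-1/79)) + 98)**2 = ((3/14 + 30/79) + 98)**2 = (657/1106 + 98)**2 = (109045/1106)**2 = 11890812025/1223236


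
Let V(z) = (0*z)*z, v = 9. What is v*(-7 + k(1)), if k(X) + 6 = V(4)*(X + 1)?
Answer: -117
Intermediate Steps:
V(z) = 0 (V(z) = 0*z = 0)
k(X) = -6 (k(X) = -6 + 0*(X + 1) = -6 + 0*(1 + X) = -6 + 0 = -6)
v*(-7 + k(1)) = 9*(-7 - 6) = 9*(-13) = -117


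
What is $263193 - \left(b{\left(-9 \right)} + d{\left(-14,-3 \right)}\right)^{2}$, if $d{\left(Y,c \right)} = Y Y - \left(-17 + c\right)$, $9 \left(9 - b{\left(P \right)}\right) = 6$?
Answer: $\frac{1915808}{9} \approx 2.1287 \cdot 10^{5}$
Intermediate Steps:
$b{\left(P \right)} = \frac{25}{3}$ ($b{\left(P \right)} = 9 - \frac{2}{3} = \frac{25}{3}$)
$d{\left(Y,c \right)} = 17 + Y^{2} - c$ ($d{\left(Y,c \right)} = Y^{2} - \left(-17 + c\right) = 17 + Y^{2} - c$)
$263193 - \left(b{\left(-9 \right)} + d{\left(-14,-3 \right)}\right)^{2} = 263193 - \left(\frac{25}{3} + \left(17 + \left(-14\right)^{2} - -3\right)\right)^{2} = 263193 - \left(\frac{25}{3} + \left(17 + 196 + 3\right)\right)^{2} = 263193 - \left(\frac{25}{3} + 216\right)^{2} = 263193 - \left(\frac{673}{3}\right)^{2} = 263193 - \frac{452929}{9} = \frac{1915808}{9}$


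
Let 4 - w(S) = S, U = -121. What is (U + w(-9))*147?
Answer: -15876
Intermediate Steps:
w(S) = 4 - S
(U + w(-9))*147 = (-121 + (4 - 1*(-9)))*147 = (-121 + (4 + 9))*147 = (-121 + 13)*147 = -108*147 = -15876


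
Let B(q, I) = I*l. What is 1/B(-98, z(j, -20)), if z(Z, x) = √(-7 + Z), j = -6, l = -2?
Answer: I*√13/26 ≈ 0.13867*I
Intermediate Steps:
B(q, I) = -2*I (B(q, I) = I*(-2) = -2*I)
1/B(-98, z(j, -20)) = 1/(-2*√(-7 - 6)) = 1/(-2*I*√13) = I*√13/26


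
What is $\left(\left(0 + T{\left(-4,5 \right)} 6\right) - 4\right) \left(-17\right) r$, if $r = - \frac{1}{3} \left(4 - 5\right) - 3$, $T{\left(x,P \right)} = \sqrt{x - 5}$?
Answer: $- \frac{544}{3} + 816 i \approx -181.33 + 816.0 i$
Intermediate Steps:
$T{\left(x,P \right)} = \sqrt{-5 + x}$
$r = - \frac{8}{3}$ ($r = \left(-1\right) \frac{1}{3} \left(4 - 5\right) - 3 = \left(- \frac{1}{3}\right) \left(-1\right) - 3 = \frac{1}{3} - 3 = - \frac{8}{3} \approx -2.6667$)
$\left(\left(0 + T{\left(-4,5 \right)} 6\right) - 4\right) \left(-17\right) r = \left(\left(0 + \sqrt{-5 - 4} \cdot 6\right) - 4\right) \left(-17\right) \left(- \frac{8}{3}\right) = \left(\left(0 + \sqrt{-9} \cdot 6\right) - 4\right) \left(-17\right) \left(- \frac{8}{3}\right) = \left(\left(0 + 3 i 6\right) - 4\right) \left(-17\right) \left(- \frac{8}{3}\right) = \left(\left(0 + 18 i\right) - 4\right) \left(-17\right) \left(- \frac{8}{3}\right) = \left(18 i - 4\right) \left(-17\right) \left(- \frac{8}{3}\right) = \left(-4 + 18 i\right) \left(-17\right) \left(- \frac{8}{3}\right) = \left(68 - 306 i\right) \left(- \frac{8}{3}\right) = - \frac{544}{3} + 816 i$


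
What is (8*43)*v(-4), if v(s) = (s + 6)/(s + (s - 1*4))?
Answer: -172/3 ≈ -57.333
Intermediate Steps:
v(s) = (6 + s)/(-4 + 2*s) (v(s) = (6 + s)/(s + (s - 4)) = (6 + s)/(s + (-4 + s)) = (6 + s)/(-4 + 2*s))
(8*43)*v(-4) = (8*43)*((6 - 4)/(2*(-2 - 4))) = 344*((½)*2/(-6)) = 344*((½)*(-⅙)*2) = 344*(-⅙) = -172/3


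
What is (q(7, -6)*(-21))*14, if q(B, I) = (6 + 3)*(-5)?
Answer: 13230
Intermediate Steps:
q(B, I) = -45 (q(B, I) = 9*(-5) = -45)
(q(7, -6)*(-21))*14 = -45*(-21)*14 = 945*14 = 13230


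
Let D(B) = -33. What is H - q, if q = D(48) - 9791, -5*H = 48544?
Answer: 576/5 ≈ 115.20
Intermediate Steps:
H = -48544/5 (H = -⅕*48544 = -48544/5 ≈ -9708.8)
q = -9824 (q = -33 - 9791 = -9824)
H - q = -48544/5 - 1*(-9824) = -48544/5 + 9824 = 576/5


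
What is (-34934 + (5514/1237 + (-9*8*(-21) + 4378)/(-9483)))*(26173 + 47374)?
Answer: -30135682509494354/11730471 ≈ -2.5690e+9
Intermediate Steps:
(-34934 + (5514/1237 + (-9*8*(-21) + 4378)/(-9483)))*(26173 + 47374) = (-34934 + (5514*(1/1237) + (-72*(-21) + 4378)*(-1/9483)))*73547 = (-34934 + (5514/1237 + (1512 + 4378)*(-1/9483)))*73547 = (-34934 + (5514/1237 + 5890*(-1/9483)))*73547 = (-34934 + (5514/1237 - 5890/9483))*73547 = (-34934 + 45003332/11730471)*73547 = -409747270582/11730471*73547 = -30135682509494354/11730471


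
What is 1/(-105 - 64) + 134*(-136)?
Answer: -3079857/169 ≈ -18224.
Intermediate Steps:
1/(-105 - 64) + 134*(-136) = 1/(-169) - 18224 = -1/169 - 18224 = -3079857/169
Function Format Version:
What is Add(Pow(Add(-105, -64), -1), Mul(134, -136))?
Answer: Rational(-3079857, 169) ≈ -18224.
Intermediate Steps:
Add(Pow(Add(-105, -64), -1), Mul(134, -136)) = Add(Pow(-169, -1), -18224) = Add(Rational(-1, 169), -18224) = Rational(-3079857, 169)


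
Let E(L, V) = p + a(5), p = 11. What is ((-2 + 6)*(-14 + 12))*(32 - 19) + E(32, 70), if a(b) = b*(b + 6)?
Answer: -38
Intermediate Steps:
a(b) = b*(6 + b)
E(L, V) = 66 (E(L, V) = 11 + 5*(6 + 5) = 11 + 5*11 = 11 + 55 = 66)
((-2 + 6)*(-14 + 12))*(32 - 19) + E(32, 70) = ((-2 + 6)*(-14 + 12))*(32 - 19) + 66 = (4*(-2))*13 + 66 = -8*13 + 66 = -104 + 66 = -38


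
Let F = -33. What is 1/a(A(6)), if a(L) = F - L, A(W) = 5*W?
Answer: -1/63 ≈ -0.015873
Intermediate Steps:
a(L) = -33 - L
1/a(A(6)) = 1/(-33 - 5*6) = 1/(-33 - 1*30) = 1/(-33 - 30) = 1/(-63) = -1/63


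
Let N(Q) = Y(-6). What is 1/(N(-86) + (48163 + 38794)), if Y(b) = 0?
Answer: 1/86957 ≈ 1.1500e-5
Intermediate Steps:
N(Q) = 0
1/(N(-86) + (48163 + 38794)) = 1/(0 + (48163 + 38794)) = 1/(0 + 86957) = 1/86957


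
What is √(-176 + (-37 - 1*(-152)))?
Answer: I*√61 ≈ 7.8102*I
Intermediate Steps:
√(-176 + (-37 - 1*(-152))) = √(-176 + (-37 + 152)) = √(-176 + 115) = √(-61) = I*√61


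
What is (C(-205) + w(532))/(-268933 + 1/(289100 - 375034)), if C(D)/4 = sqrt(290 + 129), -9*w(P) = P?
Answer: 45716888/207994395807 - 343736*sqrt(419)/23110488423 ≈ -8.4656e-5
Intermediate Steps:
w(P) = -P/9
C(D) = 4*sqrt(419) (C(D) = 4*sqrt(290 + 129) = 4*sqrt(419))
(C(-205) + w(532))/(-268933 + 1/(289100 - 375034)) = (4*sqrt(419) - 1/9*532)/(-268933 + 1/(289100 - 375034)) = (4*sqrt(419) - 532/9)/(-268933 + 1/(-85934)) = (-532/9 + 4*sqrt(419))/(-268933 - 1/85934) = (-532/9 + 4*sqrt(419))/(-23110488423/85934) = (-532/9 + 4*sqrt(419))*(-85934/23110488423) = 45716888/207994395807 - 343736*sqrt(419)/23110488423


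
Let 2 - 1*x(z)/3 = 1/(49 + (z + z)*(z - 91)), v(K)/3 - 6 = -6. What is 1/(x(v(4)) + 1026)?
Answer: 49/50565 ≈ 0.00096905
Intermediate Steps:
v(K) = 0 (v(K) = 18 + 3*(-6) = 18 - 18 = 0)
x(z) = 6 - 3/(49 + 2*z*(-91 + z)) (x(z) = 6 - 3/(49 + (z + z)*(z - 91)) = 6 - 3/(49 + (2*z)*(-91 + z)) = 6 - 3/(49 + 2*z*(-91 + z)))
1/(x(v(4)) + 1026) = 1/(3*(97 - 364*0 + 4*0**2)/(49 - 182*0 + 2*0**2) + 1026) = 1/(3*(97 + 0 + 4*0)/(49 + 0 + 2*0) + 1026) = 1/(3*(97 + 0 + 0)/(49 + 0 + 0) + 1026) = 1/(3*97/49 + 1026) = 1/(3*(1/49)*97 + 1026) = 1/(291/49 + 1026) = 1/(50565/49) = 49/50565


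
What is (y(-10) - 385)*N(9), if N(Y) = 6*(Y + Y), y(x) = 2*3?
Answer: -40932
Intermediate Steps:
y(x) = 6
N(Y) = 12*Y (N(Y) = 6*(2*Y) = 12*Y)
(y(-10) - 385)*N(9) = (6 - 385)*(12*9) = -379*108 = -40932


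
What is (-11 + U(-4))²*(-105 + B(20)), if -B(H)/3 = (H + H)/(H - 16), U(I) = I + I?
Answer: -48735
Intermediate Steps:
U(I) = 2*I
B(H) = -6*H/(-16 + H) (B(H) = -3*(H + H)/(H - 16) = -3*2*H/(-16 + H) = -6*H/(-16 + H))
(-11 + U(-4))²*(-105 + B(20)) = (-11 + 2*(-4))²*(-105 - 6*20/(-16 + 20)) = (-11 - 8)²*(-105 - 6*20/4) = (-19)²*(-105 - 6*20*¼) = 361*(-105 - 30) = 361*(-135) = -48735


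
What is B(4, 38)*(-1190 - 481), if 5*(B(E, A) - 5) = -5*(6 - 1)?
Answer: 0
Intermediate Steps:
B(E, A) = 0 (B(E, A) = 5 + (-5*(6 - 1))/5 = 5 + (-5*5)/5 = 5 + (⅕)*(-25) = 5 - 5 = 0)
B(4, 38)*(-1190 - 481) = 0*(-1190 - 481) = 0*(-1671) = 0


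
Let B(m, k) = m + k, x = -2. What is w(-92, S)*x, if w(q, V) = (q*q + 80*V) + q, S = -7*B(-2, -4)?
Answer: -23464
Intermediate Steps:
B(m, k) = k + m
S = 42 (S = -7*(-4 - 2) = -7*(-6) = 42)
w(q, V) = q + q² + 80*V (w(q, V) = (q² + 80*V) + q = q + q² + 80*V)
w(-92, S)*x = (-92 + (-92)² + 80*42)*(-2) = (-92 + 8464 + 3360)*(-2) = 11732*(-2) = -23464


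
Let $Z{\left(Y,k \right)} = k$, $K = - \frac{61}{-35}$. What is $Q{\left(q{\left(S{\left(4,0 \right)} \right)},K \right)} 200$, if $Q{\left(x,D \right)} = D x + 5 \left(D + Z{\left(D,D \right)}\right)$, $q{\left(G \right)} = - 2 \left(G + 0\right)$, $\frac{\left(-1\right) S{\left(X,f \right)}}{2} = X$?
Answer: $\frac{63440}{7} \approx 9062.9$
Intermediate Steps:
$S{\left(X,f \right)} = - 2 X$
$K = \frac{61}{35}$ ($K = \left(-61\right) \left(- \frac{1}{35}\right) = \frac{61}{35} \approx 1.7429$)
$q{\left(G \right)} = - 2 G$
$Q{\left(x,D \right)} = 10 D + D x$ ($Q{\left(x,D \right)} = D x + 5 \left(D + D\right) = D x + 5 \cdot 2 D = D x + 10 D = 10 D + D x$)
$Q{\left(q{\left(S{\left(4,0 \right)} \right)},K \right)} 200 = \frac{61 \left(10 - 2 \left(\left(-2\right) 4\right)\right)}{35} \cdot 200 = \frac{61 \left(10 - -16\right)}{35} \cdot 200 = \frac{61 \left(10 + 16\right)}{35} \cdot 200 = \frac{61}{35} \cdot 26 \cdot 200 = \frac{1586}{35} \cdot 200 = \frac{63440}{7}$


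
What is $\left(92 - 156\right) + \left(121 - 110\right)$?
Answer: $-53$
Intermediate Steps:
$\left(92 - 156\right) + \left(121 - 110\right) = -64 + \left(121 - 110\right) = -64 + 11 = -53$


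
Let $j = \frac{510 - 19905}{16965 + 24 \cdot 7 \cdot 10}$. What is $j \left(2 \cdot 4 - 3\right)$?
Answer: $- \frac{6465}{1243} \approx -5.2011$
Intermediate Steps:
$j = - \frac{1293}{1243}$ ($j = - \frac{19395}{16965 + 168 \cdot 10} = - \frac{19395}{16965 + 1680} = - \frac{19395}{18645} = \left(-19395\right) \frac{1}{18645} = - \frac{1293}{1243} \approx -1.0402$)
$j \left(2 \cdot 4 - 3\right) = - \frac{1293 \left(2 \cdot 4 - 3\right)}{1243} = - \frac{1293 \left(8 - 3\right)}{1243} = \left(- \frac{1293}{1243}\right) 5 = - \frac{6465}{1243}$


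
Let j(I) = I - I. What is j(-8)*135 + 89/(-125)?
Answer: -89/125 ≈ -0.71200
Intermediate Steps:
j(I) = 0
j(-8)*135 + 89/(-125) = 0*135 + 89/(-125) = 0 + 89*(-1/125) = 0 - 89/125 = -89/125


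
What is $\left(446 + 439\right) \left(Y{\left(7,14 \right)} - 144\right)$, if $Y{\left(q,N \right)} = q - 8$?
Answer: $-128325$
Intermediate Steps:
$Y{\left(q,N \right)} = -8 + q$
$\left(446 + 439\right) \left(Y{\left(7,14 \right)} - 144\right) = \left(446 + 439\right) \left(\left(-8 + 7\right) - 144\right) = 885 \left(-1 - 144\right) = 885 \left(-145\right) = -128325$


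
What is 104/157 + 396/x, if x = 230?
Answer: 43046/18055 ≈ 2.3842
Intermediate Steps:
104/157 + 396/x = 104/157 + 396/230 = 104*(1/157) + 396*(1/230) = 104/157 + 198/115 = 43046/18055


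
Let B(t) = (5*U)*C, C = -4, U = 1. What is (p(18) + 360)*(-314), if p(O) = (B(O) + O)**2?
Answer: -114296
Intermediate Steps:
B(t) = -20 (B(t) = (5*1)*(-4) = 5*(-4) = -20)
p(O) = (-20 + O)**2
(p(18) + 360)*(-314) = ((-20 + 18)**2 + 360)*(-314) = ((-2)**2 + 360)*(-314) = (4 + 360)*(-314) = 364*(-314) = -114296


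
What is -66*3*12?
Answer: -2376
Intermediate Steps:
-66*3*12 = -22*9*12 = -198*12 = -2376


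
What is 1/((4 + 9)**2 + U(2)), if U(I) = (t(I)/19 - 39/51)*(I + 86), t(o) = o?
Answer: 323/35843 ≈ 0.0090115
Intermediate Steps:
U(I) = (86 + I)*(-13/17 + I/19) (U(I) = (I/19 - 39/51)*(I + 86) = (I*(1/19) - 39*1/51)*(86 + I) = (I/19 - 13/17)*(86 + I) = (-13/17 + I/19)*(86 + I) = (86 + I)*(-13/17 + I/19))
1/((4 + 9)**2 + U(2)) = 1/((4 + 9)**2 + (-1118/17 + (1/19)*2**2 + (1215/323)*2)) = 1/(13**2 + (-1118/17 + (1/19)*4 + 2430/323)) = 1/(169 + (-1118/17 + 4/19 + 2430/323)) = 1/(169 - 18744/323) = 1/(35843/323) = 323/35843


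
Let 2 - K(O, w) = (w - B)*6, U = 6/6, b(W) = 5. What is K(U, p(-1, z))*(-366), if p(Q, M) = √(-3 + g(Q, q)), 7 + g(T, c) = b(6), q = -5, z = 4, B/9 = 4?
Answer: -79788 + 2196*I*√5 ≈ -79788.0 + 4910.4*I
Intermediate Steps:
B = 36 (B = 9*4 = 36)
g(T, c) = -2 (g(T, c) = -7 + 5 = -2)
p(Q, M) = I*√5 (p(Q, M) = √(-3 - 2) = √(-5) = I*√5)
U = 1 (U = 6*(⅙) = 1)
K(O, w) = 218 - 6*w (K(O, w) = 2 - (w - 1*36)*6 = 2 - (w - 36)*6 = 2 - (-36 + w)*6 = 2 - (-216 + 6*w) = 2 + (216 - 6*w) = 218 - 6*w)
K(U, p(-1, z))*(-366) = (218 - 6*I*√5)*(-366) = -79788 + 2196*I*√5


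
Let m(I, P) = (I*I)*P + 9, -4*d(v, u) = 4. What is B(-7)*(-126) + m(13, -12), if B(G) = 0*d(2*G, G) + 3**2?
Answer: -3153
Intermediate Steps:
d(v, u) = -1 (d(v, u) = -1/4*4 = -1)
m(I, P) = 9 + P*I**2 (m(I, P) = I**2*P + 9 = P*I**2 + 9 = 9 + P*I**2)
B(G) = 9 (B(G) = 0*(-1) + 3**2 = 0 + 9 = 9)
B(-7)*(-126) + m(13, -12) = 9*(-126) + (9 - 12*13**2) = -1134 + (9 - 12*169) = -1134 + (9 - 2028) = -1134 - 2019 = -3153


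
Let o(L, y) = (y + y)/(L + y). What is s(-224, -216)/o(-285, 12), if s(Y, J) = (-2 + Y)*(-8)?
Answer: -20566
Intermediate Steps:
s(Y, J) = 16 - 8*Y
o(L, y) = 2*y/(L + y) (o(L, y) = (2*y)/(L + y) = 2*y/(L + y))
s(-224, -216)/o(-285, 12) = (16 - 8*(-224))/((2*12/(-285 + 12))) = (16 + 1792)/((2*12/(-273))) = 1808/((2*12*(-1/273))) = 1808/(-8/91) = 1808*(-91/8) = -20566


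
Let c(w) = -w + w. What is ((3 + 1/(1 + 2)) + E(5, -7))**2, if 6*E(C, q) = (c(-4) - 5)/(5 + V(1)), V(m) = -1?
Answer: 625/64 ≈ 9.7656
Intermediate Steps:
c(w) = 0
E(C, q) = -5/24 (E(C, q) = ((0 - 5)/(5 - 1))/6 = (-5/4)/6 = (-5*1/4)/6 = (1/6)*(-5/4) = -5/24)
((3 + 1/(1 + 2)) + E(5, -7))**2 = ((3 + 1/(1 + 2)) - 5/24)**2 = ((3 + 1/3) - 5/24)**2 = (10/3 - 5/24)**2 = (25/8)**2 = 625/64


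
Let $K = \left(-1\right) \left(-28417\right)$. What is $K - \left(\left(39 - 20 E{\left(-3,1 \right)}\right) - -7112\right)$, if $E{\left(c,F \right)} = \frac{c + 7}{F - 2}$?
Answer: $21186$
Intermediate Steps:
$E{\left(c,F \right)} = \frac{7 + c}{-2 + F}$
$K = 28417$
$K - \left(\left(39 - 20 E{\left(-3,1 \right)}\right) - -7112\right) = 28417 - \left(\left(39 - 20 \frac{7 - 3}{-2 + 1}\right) - -7112\right) = 28417 - \left(\left(39 - 20 \frac{1}{-1} \cdot 4\right) + 7112\right) = 28417 - \left(\left(39 - 20 \left(\left(-1\right) 4\right)\right) + 7112\right) = 28417 - \left(\left(39 - -80\right) + 7112\right) = 28417 - \left(\left(39 + 80\right) + 7112\right) = 28417 - \left(119 + 7112\right) = 28417 - 7231 = 21186$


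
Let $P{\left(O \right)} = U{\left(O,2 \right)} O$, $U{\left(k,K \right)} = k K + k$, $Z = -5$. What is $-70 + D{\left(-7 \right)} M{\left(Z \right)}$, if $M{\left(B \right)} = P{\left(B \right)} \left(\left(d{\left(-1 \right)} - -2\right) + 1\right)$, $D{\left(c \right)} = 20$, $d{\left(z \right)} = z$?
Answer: $2930$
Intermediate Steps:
$U{\left(k,K \right)} = k + K k$ ($U{\left(k,K \right)} = K k + k = k + K k$)
$P{\left(O \right)} = 3 O^{2}$ ($P{\left(O \right)} = O \left(1 + 2\right) O = O 3 O = 3 O O = 3 O^{2}$)
$M{\left(B \right)} = 6 B^{2}$ ($M{\left(B \right)} = 3 B^{2} \left(\left(-1 - -2\right) + 1\right) = 3 B^{2} \left(\left(-1 + 2\right) + 1\right) = 3 B^{2} \left(1 + 1\right) = 3 B^{2} \cdot 2 = 6 B^{2}$)
$-70 + D{\left(-7 \right)} M{\left(Z \right)} = -70 + 20 \cdot 6 \left(-5\right)^{2} = -70 + 20 \cdot 6 \cdot 25 = -70 + 20 \cdot 150 = -70 + 3000 = 2930$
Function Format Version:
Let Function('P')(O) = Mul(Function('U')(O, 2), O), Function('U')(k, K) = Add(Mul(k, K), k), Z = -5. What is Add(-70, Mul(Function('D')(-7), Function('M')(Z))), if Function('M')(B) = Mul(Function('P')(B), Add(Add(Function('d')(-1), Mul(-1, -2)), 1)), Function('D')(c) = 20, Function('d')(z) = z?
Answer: 2930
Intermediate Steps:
Function('U')(k, K) = Add(k, Mul(K, k)) (Function('U')(k, K) = Add(Mul(K, k), k) = Add(k, Mul(K, k)))
Function('P')(O) = Mul(3, Pow(O, 2)) (Function('P')(O) = Mul(Mul(O, Add(1, 2)), O) = Mul(Mul(O, 3), O) = Mul(Mul(3, O), O) = Mul(3, Pow(O, 2)))
Function('M')(B) = Mul(6, Pow(B, 2)) (Function('M')(B) = Mul(Mul(3, Pow(B, 2)), Add(Add(-1, Mul(-1, -2)), 1)) = Mul(Mul(3, Pow(B, 2)), Add(Add(-1, 2), 1)) = Mul(Mul(3, Pow(B, 2)), Add(1, 1)) = Mul(Mul(3, Pow(B, 2)), 2) = Mul(6, Pow(B, 2)))
Add(-70, Mul(Function('D')(-7), Function('M')(Z))) = Add(-70, Mul(20, Mul(6, Pow(-5, 2)))) = Add(-70, Mul(20, Mul(6, 25))) = Add(-70, Mul(20, 150)) = Add(-70, 3000) = 2930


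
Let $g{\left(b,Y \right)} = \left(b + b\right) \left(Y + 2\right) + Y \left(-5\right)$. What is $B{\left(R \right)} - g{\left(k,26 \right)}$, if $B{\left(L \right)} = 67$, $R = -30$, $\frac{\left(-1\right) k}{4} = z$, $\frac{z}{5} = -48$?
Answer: $-53563$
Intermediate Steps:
$z = -240$ ($z = 5 \left(-48\right) = -240$)
$k = 960$ ($k = \left(-4\right) \left(-240\right) = 960$)
$g{\left(b,Y \right)} = - 5 Y + 2 b \left(2 + Y\right)$ ($g{\left(b,Y \right)} = 2 b \left(2 + Y\right) - 5 Y = - 5 Y + 2 b \left(2 + Y\right)$)
$B{\left(R \right)} - g{\left(k,26 \right)} = 67 - \left(\left(-5\right) 26 + 4 \cdot 960 + 2 \cdot 26 \cdot 960\right) = 67 - \left(-130 + 3840 + 49920\right) = 67 - 53630 = -53563$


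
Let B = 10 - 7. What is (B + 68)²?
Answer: 5041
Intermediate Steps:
B = 3
(B + 68)² = (3 + 68)² = 71² = 5041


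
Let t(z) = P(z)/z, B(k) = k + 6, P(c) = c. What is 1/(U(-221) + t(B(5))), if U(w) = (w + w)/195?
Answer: -15/19 ≈ -0.78947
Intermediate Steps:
B(k) = 6 + k
t(z) = 1 (t(z) = z/z = 1)
U(w) = 2*w/195 (U(w) = (2*w)*(1/195) = 2*w/195)
1/(U(-221) + t(B(5))) = 1/((2/195)*(-221) + 1) = 1/(-34/15 + 1) = 1/(-19/15) = -15/19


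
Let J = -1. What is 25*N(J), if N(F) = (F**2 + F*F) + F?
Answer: 25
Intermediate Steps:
N(F) = F + 2*F**2 (N(F) = (F**2 + F**2) + F = 2*F**2 + F = F + 2*F**2)
25*N(J) = 25*(-(1 + 2*(-1))) = 25*(-(1 - 2)) = 25*(-1*(-1)) = 25*1 = 25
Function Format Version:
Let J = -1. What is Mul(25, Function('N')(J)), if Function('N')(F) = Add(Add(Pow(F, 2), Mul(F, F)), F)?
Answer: 25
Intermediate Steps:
Function('N')(F) = Add(F, Mul(2, Pow(F, 2))) (Function('N')(F) = Add(Add(Pow(F, 2), Pow(F, 2)), F) = Add(Mul(2, Pow(F, 2)), F) = Add(F, Mul(2, Pow(F, 2))))
Mul(25, Function('N')(J)) = Mul(25, Mul(-1, Add(1, Mul(2, -1)))) = Mul(25, Mul(-1, Add(1, -2))) = Mul(25, Mul(-1, -1)) = Mul(25, 1) = 25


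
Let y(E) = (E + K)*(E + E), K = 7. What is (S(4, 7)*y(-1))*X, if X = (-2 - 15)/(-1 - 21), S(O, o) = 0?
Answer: 0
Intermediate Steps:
y(E) = 2*E*(7 + E) (y(E) = (E + 7)*(E + E) = (7 + E)*(2*E) = 2*E*(7 + E))
X = 17/22 (X = -17/(-22) = -17*(-1/22) = 17/22 ≈ 0.77273)
(S(4, 7)*y(-1))*X = (0*(2*(-1)*(7 - 1)))*(17/22) = (0*(2*(-1)*6))*(17/22) = (0*(-12))*(17/22) = 0*(17/22) = 0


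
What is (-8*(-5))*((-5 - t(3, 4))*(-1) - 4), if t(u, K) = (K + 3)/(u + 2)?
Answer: 96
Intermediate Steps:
t(u, K) = (3 + K)/(2 + u)
(-8*(-5))*((-5 - t(3, 4))*(-1) - 4) = (-8*(-5))*((-5 - (3 + 4)/(2 + 3))*(-1) - 4) = 40*((-5 - 7/5)*(-1) - 4) = 40*(-32/5*(-1) - 4) = 40*(32/5 - 4) = 40*(12/5) = 96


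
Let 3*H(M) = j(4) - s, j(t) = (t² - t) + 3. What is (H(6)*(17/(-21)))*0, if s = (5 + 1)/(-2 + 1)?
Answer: 0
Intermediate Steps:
j(t) = 3 + t² - t
s = -6 (s = 6/(-1) = 6*(-1) = -6)
H(M) = 7 (H(M) = ((3 + 4² - 1*4) - 1*(-6))/3 = ((3 + 16 - 4) + 6)/3 = (15 + 6)/3 = (⅓)*21 = 7)
(H(6)*(17/(-21)))*0 = (7*(17/(-21)))*0 = (7*(17*(-1/21)))*0 = (7*(-17/21))*0 = -17/3*0 = 0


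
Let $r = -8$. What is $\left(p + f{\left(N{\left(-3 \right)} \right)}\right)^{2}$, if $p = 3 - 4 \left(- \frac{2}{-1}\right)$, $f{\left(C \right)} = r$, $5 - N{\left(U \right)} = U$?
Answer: $169$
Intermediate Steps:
$N{\left(U \right)} = 5 - U$
$f{\left(C \right)} = -8$
$p = -5$ ($p = 3 - 4 \left(\left(-2\right) \left(-1\right)\right) = 3 - 8 = -5$)
$\left(p + f{\left(N{\left(-3 \right)} \right)}\right)^{2} = \left(-5 - 8\right)^{2} = \left(-13\right)^{2} = 169$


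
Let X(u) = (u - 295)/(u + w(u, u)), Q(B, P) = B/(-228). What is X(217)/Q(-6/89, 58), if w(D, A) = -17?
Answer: -65949/50 ≈ -1319.0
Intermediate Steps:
Q(B, P) = -B/228 (Q(B, P) = B*(-1/228) = -B/228)
X(u) = (-295 + u)/(-17 + u) (X(u) = (u - 295)/(u - 17) = (-295 + u)/(-17 + u))
X(217)/Q(-6/89, 58) = ((-295 + 217)/(-17 + 217))/((-(-1)/(38*89))) = (-78/200)/((-(-1)/(38*89))) = ((1/200)*(-78))/((-1/228*(-6/89))) = -39/(100*1/3382) = -39/100*3382 = -65949/50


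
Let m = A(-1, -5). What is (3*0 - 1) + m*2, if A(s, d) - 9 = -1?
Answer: 15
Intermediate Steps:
A(s, d) = 8 (A(s, d) = 9 - 1 = 8)
m = 8
(3*0 - 1) + m*2 = (3*0 - 1) + 8*2 = (0 - 1) + 16 = -1 + 16 = 15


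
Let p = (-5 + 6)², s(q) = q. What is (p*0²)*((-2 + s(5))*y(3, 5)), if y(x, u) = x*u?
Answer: 0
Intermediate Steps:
y(x, u) = u*x
p = 1 (p = 1² = 1)
(p*0²)*((-2 + s(5))*y(3, 5)) = (1*0²)*((-2 + 5)*(5*3)) = (1*0)*(3*15) = 0*45 = 0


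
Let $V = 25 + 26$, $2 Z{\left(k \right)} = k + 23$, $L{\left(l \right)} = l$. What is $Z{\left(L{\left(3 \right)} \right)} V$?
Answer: $663$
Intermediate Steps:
$Z{\left(k \right)} = \frac{23}{2} + \frac{k}{2}$ ($Z{\left(k \right)} = \frac{k + 23}{2} = \frac{23 + k}{2} = \frac{23}{2} + \frac{k}{2}$)
$V = 51$
$Z{\left(L{\left(3 \right)} \right)} V = \left(\frac{23}{2} + \frac{1}{2} \cdot 3\right) 51 = \left(\frac{23}{2} + \frac{3}{2}\right) 51 = 13 \cdot 51 = 663$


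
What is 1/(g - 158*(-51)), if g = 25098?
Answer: 1/33156 ≈ 3.0160e-5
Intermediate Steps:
1/(g - 158*(-51)) = 1/(25098 - 158*(-51)) = 1/(25098 + 8058) = 1/33156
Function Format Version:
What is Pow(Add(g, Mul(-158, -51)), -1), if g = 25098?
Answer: Rational(1, 33156) ≈ 3.0160e-5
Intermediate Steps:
Pow(Add(g, Mul(-158, -51)), -1) = Pow(Add(25098, Mul(-158, -51)), -1) = Pow(Add(25098, 8058), -1) = Pow(33156, -1) = Rational(1, 33156)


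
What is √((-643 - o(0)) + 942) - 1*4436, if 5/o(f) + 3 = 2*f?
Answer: -4436 + √2706/3 ≈ -4418.7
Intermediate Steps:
o(f) = 5/(-3 + 2*f)
√((-643 - o(0)) + 942) - 1*4436 = √((-643 - 5/(-3 + 2*0)) + 942) - 1*4436 = √((-643 - 5/(-3 + 0)) + 942) - 4436 = √((-643 - 5/(-3)) + 942) - 4436 = √((-643 - 5*(-1)/3) + 942) - 4436 = √((-643 - 1*(-5/3)) + 942) - 4436 = √((-643 + 5/3) + 942) - 4436 = √(-1924/3 + 942) - 4436 = √(902/3) - 4436 = √2706/3 - 4436 = -4436 + √2706/3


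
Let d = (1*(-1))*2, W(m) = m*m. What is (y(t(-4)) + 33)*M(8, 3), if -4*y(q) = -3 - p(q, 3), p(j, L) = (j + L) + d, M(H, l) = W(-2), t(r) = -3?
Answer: 133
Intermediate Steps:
W(m) = m²
M(H, l) = 4 (M(H, l) = (-2)² = 4)
d = -2 (d = -1*2 = -2)
p(j, L) = -2 + L + j (p(j, L) = (j + L) - 2 = (L + j) - 2 = -2 + L + j)
y(q) = 1 + q/4 (y(q) = -(-3 - (-2 + 3 + q))/4 = -(-3 - (1 + q))/4 = -(-3 + (-1 - q))/4 = -(-4 - q)/4 = 1 + q/4)
(y(t(-4)) + 33)*M(8, 3) = ((1 + (¼)*(-3)) + 33)*4 = ((1 - ¾) + 33)*4 = (¼ + 33)*4 = (133/4)*4 = 133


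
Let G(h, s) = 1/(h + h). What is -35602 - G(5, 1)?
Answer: -356021/10 ≈ -35602.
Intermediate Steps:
G(h, s) = 1/(2*h)
-35602 - G(5, 1) = -35602 - 1/(2*5) = -35602 - 1*1/10 = -35602 - 1/10 = -356021/10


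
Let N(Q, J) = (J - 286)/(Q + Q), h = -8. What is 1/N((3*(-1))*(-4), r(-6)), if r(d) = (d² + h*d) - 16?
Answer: -12/109 ≈ -0.11009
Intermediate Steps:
r(d) = -16 + d² - 8*d (r(d) = (d² - 8*d) - 16 = -16 + d² - 8*d)
N(Q, J) = (-286 + J)/(2*Q) (N(Q, J) = (-286 + J)/((2*Q)) = (-286 + J)*(1/(2*Q)) = (-286 + J)/(2*Q))
1/N((3*(-1))*(-4), r(-6)) = 1/((-286 + (-16 + (-6)² - 8*(-6)))/(2*(((3*(-1))*(-4))))) = 1/((-286 + (-16 + 36 + 48))/(2*((-3*(-4))))) = 1/((½)*(-286 + 68)/12) = 1/((½)*(1/12)*(-218)) = 1/(-109/12) = -12/109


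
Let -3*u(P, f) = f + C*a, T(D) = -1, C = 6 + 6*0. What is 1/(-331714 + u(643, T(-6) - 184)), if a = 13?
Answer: -3/995035 ≈ -3.0150e-6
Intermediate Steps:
C = 6 (C = 6 + 0 = 6)
u(P, f) = -26 - f/3 (u(P, f) = -(f + 6*13)/3 = -(f + 78)/3 = -(78 + f)/3 = -26 - f/3)
1/(-331714 + u(643, T(-6) - 184)) = 1/(-331714 + (-26 - (-1 - 184)/3)) = 1/(-331714 + (-26 - ⅓*(-185))) = 1/(-331714 + (-26 + 185/3)) = 1/(-331714 + 107/3) = 1/(-995035/3) = -3/995035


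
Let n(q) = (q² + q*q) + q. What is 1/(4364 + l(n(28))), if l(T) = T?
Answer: 1/5960 ≈ 0.00016779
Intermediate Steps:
n(q) = q + 2*q² (n(q) = (q² + q²) + q = 2*q² + q = q + 2*q²)
1/(4364 + l(n(28))) = 1/(4364 + 28*(1 + 2*28)) = 1/(4364 + 28*(1 + 56)) = 1/(4364 + 28*57) = 1/(4364 + 1596) = 1/5960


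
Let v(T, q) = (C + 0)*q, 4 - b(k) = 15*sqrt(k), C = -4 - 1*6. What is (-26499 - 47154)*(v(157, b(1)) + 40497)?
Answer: -2990827371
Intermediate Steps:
C = -10 (C = -4 - 6 = -10)
b(k) = 4 - 15*sqrt(k)
v(T, q) = -10*q (v(T, q) = (-10 + 0)*q = -10*q)
(-26499 - 47154)*(v(157, b(1)) + 40497) = (-26499 - 47154)*(-10*(4 - 15*sqrt(1)) + 40497) = -73653*(-10*(4 - 15*1) + 40497) = -73653*(-10*(4 - 15) + 40497) = -73653*(-10*(-11) + 40497) = -73653*(110 + 40497) = -73653*40607 = -2990827371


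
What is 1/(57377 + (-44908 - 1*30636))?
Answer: -1/18167 ≈ -5.5045e-5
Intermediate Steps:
1/(57377 + (-44908 - 1*30636)) = 1/(57377 + (-44908 - 30636)) = 1/(57377 - 75544) = 1/(-18167) = -1/18167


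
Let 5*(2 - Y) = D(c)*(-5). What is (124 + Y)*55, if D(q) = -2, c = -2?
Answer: 6820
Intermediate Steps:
Y = 0 (Y = 2 - (-2)*(-5)/5 = 2 - ⅕*10 = 2 - 2 = 0)
(124 + Y)*55 = (124 + 0)*55 = 124*55 = 6820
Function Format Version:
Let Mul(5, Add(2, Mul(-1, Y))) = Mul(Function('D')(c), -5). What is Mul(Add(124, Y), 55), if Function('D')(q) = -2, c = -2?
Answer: 6820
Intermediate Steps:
Y = 0 (Y = Add(2, Mul(Rational(-1, 5), Mul(-2, -5))) = Add(2, Mul(Rational(-1, 5), 10)) = Add(2, -2) = 0)
Mul(Add(124, Y), 55) = Mul(Add(124, 0), 55) = Mul(124, 55) = 6820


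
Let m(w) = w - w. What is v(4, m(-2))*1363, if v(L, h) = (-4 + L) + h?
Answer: 0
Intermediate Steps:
m(w) = 0
v(L, h) = -4 + L + h
v(4, m(-2))*1363 = (-4 + 4 + 0)*1363 = 0*1363 = 0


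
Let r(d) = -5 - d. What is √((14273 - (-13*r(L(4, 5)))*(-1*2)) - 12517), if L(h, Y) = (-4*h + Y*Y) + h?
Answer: 4*√139 ≈ 47.159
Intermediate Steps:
L(h, Y) = Y² - 3*h (L(h, Y) = (-4*h + Y²) + h = (Y² - 4*h) + h = Y² - 3*h)
√((14273 - (-13*r(L(4, 5)))*(-1*2)) - 12517) = √((14273 - (-13*(-5 - (5² - 3*4)))*(-1*2)) - 12517) = √((14273 - (-13*(-5 - (25 - 12)))*(-2)) - 12517) = √((14273 - (-13*(-5 - 1*13))*(-2)) - 12517) = √((14273 - (-13*(-5 - 13))*(-2)) - 12517) = √((14273 - (-13*(-18))*(-2)) - 12517) = √((14273 - 234*(-2)) - 12517) = √((14273 - 1*(-468)) - 12517) = √((14273 + 468) - 12517) = √(14741 - 12517) = √2224 = 4*√139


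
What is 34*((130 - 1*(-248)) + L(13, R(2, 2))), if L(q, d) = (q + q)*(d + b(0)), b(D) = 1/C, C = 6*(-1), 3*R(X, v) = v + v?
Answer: 41650/3 ≈ 13883.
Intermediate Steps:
R(X, v) = 2*v/3 (R(X, v) = (v + v)/3 = (2*v)/3 = 2*v/3)
C = -6
b(D) = -⅙ (b(D) = 1/(-6) = -⅙)
L(q, d) = 2*q*(-⅙ + d) (L(q, d) = (q + q)*(d - ⅙) = (2*q)*(-⅙ + d) = 2*q*(-⅙ + d))
34*((130 - 1*(-248)) + L(13, R(2, 2))) = 34*((130 - 1*(-248)) + (⅓)*13*(-1 + 6*((⅔)*2))) = 34*((130 + 248) + (⅓)*13*(-1 + 6*(4/3))) = 34*(378 + (⅓)*13*(-1 + 8)) = 34*(378 + (⅓)*13*7) = 34*(378 + 91/3) = 34*(1225/3) = 41650/3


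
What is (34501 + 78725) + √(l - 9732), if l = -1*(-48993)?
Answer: 113226 + √39261 ≈ 1.1342e+5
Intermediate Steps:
l = 48993
(34501 + 78725) + √(l - 9732) = (34501 + 78725) + √(48993 - 9732) = 113226 + √39261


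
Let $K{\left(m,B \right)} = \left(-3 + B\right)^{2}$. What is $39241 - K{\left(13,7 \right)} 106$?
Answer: $37545$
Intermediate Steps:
$39241 - K{\left(13,7 \right)} 106 = 39241 - \left(-3 + 7\right)^{2} \cdot 106 = 39241 - 4^{2} \cdot 106 = 39241 - 16 \cdot 106 = 39241 - 1696 = 37545$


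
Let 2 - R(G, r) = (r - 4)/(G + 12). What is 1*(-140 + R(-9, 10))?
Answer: -140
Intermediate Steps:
R(G, r) = 2 - (-4 + r)/(12 + G) (R(G, r) = 2 - (r - 4)/(G + 12) = 2 - (-4 + r)/(12 + G))
1*(-140 + R(-9, 10)) = 1*(-140 + (28 - 1*10 + 2*(-9))/(12 - 9)) = 1*(-140 + (28 - 10 - 18)/3) = 1*(-140 + (⅓)*0) = 1*(-140 + 0) = 1*(-140) = -140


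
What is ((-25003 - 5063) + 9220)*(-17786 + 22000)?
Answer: -87845044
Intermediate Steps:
((-25003 - 5063) + 9220)*(-17786 + 22000) = (-30066 + 9220)*4214 = -20846*4214 = -87845044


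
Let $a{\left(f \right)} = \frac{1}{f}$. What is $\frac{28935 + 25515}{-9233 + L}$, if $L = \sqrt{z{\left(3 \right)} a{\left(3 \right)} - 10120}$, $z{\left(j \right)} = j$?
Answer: $- \frac{251368425}{42629204} - \frac{27225 i \sqrt{10119}}{42629204} \approx -5.8966 - 0.064244 i$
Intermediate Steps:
$L = i \sqrt{10119}$ ($L = \sqrt{\frac{3}{3} - 10120} = \sqrt{3 \cdot \frac{1}{3} - 10120} = \sqrt{1 - 10120} = \sqrt{-10119} = i \sqrt{10119} \approx 100.59 i$)
$\frac{28935 + 25515}{-9233 + L} = \frac{28935 + 25515}{-9233 + i \sqrt{10119}} = \frac{54450}{-9233 + i \sqrt{10119}}$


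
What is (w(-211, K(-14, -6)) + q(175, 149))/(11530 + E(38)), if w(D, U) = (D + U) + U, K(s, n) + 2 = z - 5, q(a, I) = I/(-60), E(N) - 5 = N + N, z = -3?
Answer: -14009/696660 ≈ -0.020109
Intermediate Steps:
E(N) = 5 + 2*N (E(N) = 5 + (N + N) = 5 + 2*N)
q(a, I) = -I/60 (q(a, I) = I*(-1/60) = -I/60)
K(s, n) = -10 (K(s, n) = -2 + (-3 - 5) = -2 - 8 = -10)
w(D, U) = D + 2*U
(w(-211, K(-14, -6)) + q(175, 149))/(11530 + E(38)) = ((-211 + 2*(-10)) - 1/60*149)/(11530 + (5 + 2*38)) = ((-211 - 20) - 149/60)/(11530 + (5 + 76)) = (-231 - 149/60)/(11530 + 81) = -14009/60/11611 = -14009/60*1/11611 = -14009/696660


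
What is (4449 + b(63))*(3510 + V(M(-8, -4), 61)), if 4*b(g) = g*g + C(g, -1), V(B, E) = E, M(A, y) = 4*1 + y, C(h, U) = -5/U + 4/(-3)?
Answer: 116603863/6 ≈ 1.9434e+7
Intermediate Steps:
C(h, U) = -4/3 - 5/U (C(h, U) = -5/U + 4*(-⅓) = -5/U - 4/3 = -4/3 - 5/U)
M(A, y) = 4 + y
b(g) = 11/12 + g²/4 (b(g) = (g*g + (-4/3 - 5/(-1)))/4 = (g² + (-4/3 - 5*(-1)))/4 = (g² + (-4/3 + 5))/4 = (g² + 11/3)/4 = (11/3 + g²)/4 = 11/12 + g²/4)
(4449 + b(63))*(3510 + V(M(-8, -4), 61)) = (4449 + (11/12 + (¼)*63²))*(3510 + 61) = (4449 + (11/12 + (¼)*3969))*3571 = (4449 + (11/12 + 3969/4))*3571 = (4449 + 5959/6)*3571 = (32653/6)*3571 = 116603863/6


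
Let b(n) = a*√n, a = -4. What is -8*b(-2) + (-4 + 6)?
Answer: 2 + 32*I*√2 ≈ 2.0 + 45.255*I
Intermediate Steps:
b(n) = -4*√n
-8*b(-2) + (-4 + 6) = -(-32)*√(-2) + (-4 + 6) = -(-32)*I*√2 + 2 = 32*I*√2 + 2 = 2 + 32*I*√2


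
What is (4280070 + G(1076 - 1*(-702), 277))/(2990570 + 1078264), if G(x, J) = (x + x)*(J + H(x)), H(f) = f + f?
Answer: 8955109/2034417 ≈ 4.4018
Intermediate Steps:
H(f) = 2*f
G(x, J) = 2*x*(J + 2*x) (G(x, J) = (x + x)*(J + 2*x) = (2*x)*(J + 2*x) = 2*x*(J + 2*x))
(4280070 + G(1076 - 1*(-702), 277))/(2990570 + 1078264) = (4280070 + 2*(1076 - 1*(-702))*(277 + 2*(1076 - 1*(-702))))/(2990570 + 1078264) = (4280070 + 2*(1076 + 702)*(277 + 2*(1076 + 702)))/4068834 = (4280070 + 2*1778*(277 + 2*1778))*(1/4068834) = (4280070 + 2*1778*(277 + 3556))*(1/4068834) = (4280070 + 2*1778*3833)*(1/4068834) = (4280070 + 13630148)*(1/4068834) = 17910218*(1/4068834) = 8955109/2034417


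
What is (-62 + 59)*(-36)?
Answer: 108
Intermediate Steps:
(-62 + 59)*(-36) = -3*(-36) = 108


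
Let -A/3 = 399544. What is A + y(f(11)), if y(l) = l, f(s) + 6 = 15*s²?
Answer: -1196823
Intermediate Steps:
f(s) = -6 + 15*s²
A = -1198632 (A = -3*399544 = -1198632)
A + y(f(11)) = -1198632 + (-6 + 15*11²) = -1198632 + (-6 + 15*121) = -1198632 + (-6 + 1815) = -1198632 + 1809 = -1196823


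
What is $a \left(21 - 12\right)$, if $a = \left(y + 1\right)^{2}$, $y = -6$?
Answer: $225$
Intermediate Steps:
$a = 25$ ($a = \left(-6 + 1\right)^{2} = \left(-5\right)^{2} = 25$)
$a \left(21 - 12\right) = 25 \left(21 - 12\right) = 25 \cdot 9 = 225$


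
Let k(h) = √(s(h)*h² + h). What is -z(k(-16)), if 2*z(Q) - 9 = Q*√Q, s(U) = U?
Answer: -9/2 - 4*257^(¾)*I^(3/2) ≈ 177.05 - 181.55*I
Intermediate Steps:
k(h) = √(h + h³) (k(h) = √(h*h² + h) = √(h³ + h) = √(h + h³))
z(Q) = 9/2 + Q^(3/2)/2 (z(Q) = 9/2 + (Q*√Q)/2 = 9/2 + Q^(3/2)/2)
-z(k(-16)) = -(9/2 + (√(-16 + (-16)³))^(3/2)/2) = -(9/2 + (√(-16 - 4096))^(3/2)/2) = -(9/2 + (√(-4112))^(3/2)/2) = -(9/2 + (4*I*√257)^(3/2)/2) = -(9/2 + (8*257^(¾)*I^(3/2))/2) = -(9/2 + 4*257^(¾)*I^(3/2)) = -9/2 - 4*257^(¾)*I^(3/2)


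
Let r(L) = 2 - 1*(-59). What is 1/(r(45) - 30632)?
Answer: -1/30571 ≈ -3.2711e-5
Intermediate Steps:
r(L) = 61 (r(L) = 2 + 59 = 61)
1/(r(45) - 30632) = 1/(61 - 30632) = 1/(-30571) = -1/30571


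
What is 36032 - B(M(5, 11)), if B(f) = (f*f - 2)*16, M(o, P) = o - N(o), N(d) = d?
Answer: 36064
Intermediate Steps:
M(o, P) = 0 (M(o, P) = o - o = 0)
B(f) = -32 + 16*f**2 (B(f) = (f**2 - 2)*16 = (-2 + f**2)*16 = -32 + 16*f**2)
36032 - B(M(5, 11)) = 36032 - (-32 + 16*0**2) = 36032 - (-32 + 16*0) = 36032 - (-32 + 0) = 36032 - 1*(-32) = 36032 + 32 = 36064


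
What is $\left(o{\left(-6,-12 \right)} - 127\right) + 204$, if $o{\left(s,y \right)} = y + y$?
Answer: $53$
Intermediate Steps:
$o{\left(s,y \right)} = 2 y$
$\left(o{\left(-6,-12 \right)} - 127\right) + 204 = \left(2 \left(-12\right) - 127\right) + 204 = \left(-24 - 127\right) + 204 = -151 + 204 = 53$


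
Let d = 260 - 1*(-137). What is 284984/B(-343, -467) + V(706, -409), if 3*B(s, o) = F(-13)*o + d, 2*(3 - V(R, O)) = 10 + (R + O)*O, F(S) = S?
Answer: 1339067/22 ≈ 60867.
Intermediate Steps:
d = 397 (d = 260 + 137 = 397)
V(R, O) = -2 - O*(O + R)/2 (V(R, O) = 3 - (10 + (R + O)*O)/2 = 3 - (10 + (O + R)*O)/2 = 3 - (10 + O*(O + R))/2 = 3 + (-5 - O*(O + R)/2) = -2 - O*(O + R)/2)
B(s, o) = 397/3 - 13*o/3 (B(s, o) = (-13*o + 397)/3 = (397 - 13*o)/3 = 397/3 - 13*o/3)
284984/B(-343, -467) + V(706, -409) = 284984/(397/3 - 13/3*(-467)) + (-2 - 1/2*(-409)**2 - 1/2*(-409)*706) = 284984/(397/3 + 6071/3) + (-2 - 1/2*167281 + 144377) = 284984/2156 + (-2 - 167281/2 + 144377) = 284984*(1/2156) + 121469/2 = 1454/11 + 121469/2 = 1339067/22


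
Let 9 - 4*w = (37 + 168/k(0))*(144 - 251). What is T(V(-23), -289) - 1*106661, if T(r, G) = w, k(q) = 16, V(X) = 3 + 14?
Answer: -843105/8 ≈ -1.0539e+5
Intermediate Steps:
V(X) = 17
w = 10183/8 (w = 9/4 - (37 + 168/16)*(144 - 251)/4 = 9/4 - (37 + 168*(1/16))*(-107)/4 = 9/4 - (37 + 21/2)*(-107)/4 = 9/4 - 95*(-107)/8 = 9/4 - ¼*(-10165/2) = 9/4 + 10165/8 = 10183/8 ≈ 1272.9)
T(r, G) = 10183/8
T(V(-23), -289) - 1*106661 = 10183/8 - 1*106661 = 10183/8 - 106661 = -843105/8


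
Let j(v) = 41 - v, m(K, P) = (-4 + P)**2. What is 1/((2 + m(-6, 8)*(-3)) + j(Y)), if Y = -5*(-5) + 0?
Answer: -1/30 ≈ -0.033333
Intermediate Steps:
Y = 25 (Y = 25 + 0 = 25)
1/((2 + m(-6, 8)*(-3)) + j(Y)) = 1/((2 + (-4 + 8)**2*(-3)) + (41 - 1*25)) = 1/((2 + 4**2*(-3)) + (41 - 25)) = 1/((2 + 16*(-3)) + 16) = 1/((2 - 48) + 16) = 1/(-46 + 16) = 1/(-30) = -1/30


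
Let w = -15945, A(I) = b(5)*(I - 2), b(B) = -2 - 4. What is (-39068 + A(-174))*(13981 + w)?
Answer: 74655568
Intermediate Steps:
b(B) = -6
A(I) = 12 - 6*I (A(I) = -6*(I - 2) = -6*(-2 + I) = 12 - 6*I)
(-39068 + A(-174))*(13981 + w) = (-39068 + (12 - 6*(-174)))*(13981 - 15945) = (-39068 + (12 + 1044))*(-1964) = (-39068 + 1056)*(-1964) = -38012*(-1964) = 74655568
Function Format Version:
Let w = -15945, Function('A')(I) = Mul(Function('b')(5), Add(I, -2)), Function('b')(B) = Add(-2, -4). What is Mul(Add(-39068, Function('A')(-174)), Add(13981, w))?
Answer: 74655568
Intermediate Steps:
Function('b')(B) = -6
Function('A')(I) = Add(12, Mul(-6, I)) (Function('A')(I) = Mul(-6, Add(I, -2)) = Mul(-6, Add(-2, I)) = Add(12, Mul(-6, I)))
Mul(Add(-39068, Function('A')(-174)), Add(13981, w)) = Mul(Add(-39068, Add(12, Mul(-6, -174))), Add(13981, -15945)) = Mul(Add(-39068, Add(12, 1044)), -1964) = Mul(Add(-39068, 1056), -1964) = Mul(-38012, -1964) = 74655568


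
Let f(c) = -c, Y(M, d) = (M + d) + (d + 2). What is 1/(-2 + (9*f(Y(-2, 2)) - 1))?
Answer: -1/39 ≈ -0.025641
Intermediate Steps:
Y(M, d) = 2 + M + 2*d (Y(M, d) = (M + d) + (2 + d) = 2 + M + 2*d)
1/(-2 + (9*f(Y(-2, 2)) - 1)) = 1/(-2 + (9*(-(2 - 2 + 2*2)) - 1)) = 1/(-2 + (9*(-(2 - 2 + 4)) - 1)) = 1/(-2 + (9*(-1*4) - 1)) = 1/(-2 + (9*(-4) - 1)) = 1/(-2 + (-36 - 1)) = 1/(-2 - 37) = 1/(-39) = -1/39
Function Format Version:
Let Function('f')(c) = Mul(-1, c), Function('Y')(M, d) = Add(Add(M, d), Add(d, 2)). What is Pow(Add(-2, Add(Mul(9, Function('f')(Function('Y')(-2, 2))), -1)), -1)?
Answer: Rational(-1, 39) ≈ -0.025641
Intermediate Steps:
Function('Y')(M, d) = Add(2, M, Mul(2, d)) (Function('Y')(M, d) = Add(Add(M, d), Add(2, d)) = Add(2, M, Mul(2, d)))
Pow(Add(-2, Add(Mul(9, Function('f')(Function('Y')(-2, 2))), -1)), -1) = Pow(Add(-2, Add(Mul(9, Mul(-1, Add(2, -2, Mul(2, 2)))), -1)), -1) = Pow(Add(-2, Add(Mul(9, Mul(-1, Add(2, -2, 4))), -1)), -1) = Pow(Add(-2, Add(Mul(9, Mul(-1, 4)), -1)), -1) = Pow(Add(-2, Add(Mul(9, -4), -1)), -1) = Pow(Add(-2, Add(-36, -1)), -1) = Pow(Add(-2, -37), -1) = Pow(-39, -1) = Rational(-1, 39)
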